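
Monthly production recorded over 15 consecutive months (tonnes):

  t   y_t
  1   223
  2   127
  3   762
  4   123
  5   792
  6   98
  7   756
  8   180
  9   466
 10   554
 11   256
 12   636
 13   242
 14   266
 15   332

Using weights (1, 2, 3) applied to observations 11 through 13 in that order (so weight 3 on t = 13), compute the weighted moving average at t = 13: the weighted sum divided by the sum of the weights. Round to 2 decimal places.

Weighted sum: 1·256 + 2·636 + 3·242 = 256 + 1272 + 726 = 2254
Weight total: 1 + 2 + 3 = 6
WMA = 2254 / 6 = 375.67

375.67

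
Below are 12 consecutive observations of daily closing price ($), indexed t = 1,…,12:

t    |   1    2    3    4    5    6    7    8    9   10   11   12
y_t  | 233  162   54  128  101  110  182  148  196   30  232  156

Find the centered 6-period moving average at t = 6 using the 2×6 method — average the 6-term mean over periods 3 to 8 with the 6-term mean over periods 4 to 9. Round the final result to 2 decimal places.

Sum over 3–8: 54 + 128 + 101 + 110 + 182 + 148 = 723
Sum over 4–9: 128 + 101 + 110 + 182 + 148 + 196 = 865
CMA at t=6 = (723 + 865) / (2·6) = 1588 / 12 = 132.33

132.33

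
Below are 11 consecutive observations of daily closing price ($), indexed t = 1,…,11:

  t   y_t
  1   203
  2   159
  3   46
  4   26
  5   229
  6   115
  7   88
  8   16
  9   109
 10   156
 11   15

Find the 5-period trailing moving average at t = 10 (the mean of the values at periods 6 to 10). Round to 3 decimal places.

96.800

Sum of periods 6–10: 115 + 88 + 16 + 109 + 156 = 484
Divide by 5: 484 / 5 = 96.800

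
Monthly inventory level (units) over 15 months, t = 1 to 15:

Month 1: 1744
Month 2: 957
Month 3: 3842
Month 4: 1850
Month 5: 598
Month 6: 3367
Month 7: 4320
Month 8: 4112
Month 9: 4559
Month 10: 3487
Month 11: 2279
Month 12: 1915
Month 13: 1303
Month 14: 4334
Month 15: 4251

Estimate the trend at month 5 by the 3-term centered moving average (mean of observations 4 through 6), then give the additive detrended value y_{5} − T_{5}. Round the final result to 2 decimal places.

Trend T_5 = (1850 + 598 + 3367) / 3 = 5815/3 = 1938.3333
Detrended value: 598 − 1938.3333 = -1340.33

-1340.33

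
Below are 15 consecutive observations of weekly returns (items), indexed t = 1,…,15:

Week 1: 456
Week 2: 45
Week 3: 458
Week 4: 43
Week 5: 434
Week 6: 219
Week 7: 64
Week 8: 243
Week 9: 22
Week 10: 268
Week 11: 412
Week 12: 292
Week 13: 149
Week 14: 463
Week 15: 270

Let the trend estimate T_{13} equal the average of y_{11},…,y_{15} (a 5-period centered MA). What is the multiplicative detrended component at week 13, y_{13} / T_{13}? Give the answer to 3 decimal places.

Trend T_13 = (412 + 292 + 149 + 463 + 270) / 5 = 1586/5 = 317.20000
Ratio to trend: 149 / 317.20000 = 0.470

0.470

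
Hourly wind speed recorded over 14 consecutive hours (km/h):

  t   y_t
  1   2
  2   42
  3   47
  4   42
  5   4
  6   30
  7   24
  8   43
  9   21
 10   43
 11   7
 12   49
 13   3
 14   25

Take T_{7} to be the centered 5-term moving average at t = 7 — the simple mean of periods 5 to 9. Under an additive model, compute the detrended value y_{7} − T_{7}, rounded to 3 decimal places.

Trend T_7 = (4 + 30 + 24 + 43 + 21) / 5 = 122/5 = 24.40000
Detrended value: 24 − 24.40000 = -0.400

-0.400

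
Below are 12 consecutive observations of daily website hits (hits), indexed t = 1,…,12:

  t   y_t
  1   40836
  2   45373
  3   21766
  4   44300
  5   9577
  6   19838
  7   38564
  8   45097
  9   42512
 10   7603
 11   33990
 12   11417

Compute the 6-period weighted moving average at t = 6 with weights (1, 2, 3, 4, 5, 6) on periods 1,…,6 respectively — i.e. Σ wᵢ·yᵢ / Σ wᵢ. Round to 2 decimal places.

25761.57

Weighted sum: 1·40836 + 2·45373 + 3·21766 + 4·44300 + 5·9577 + 6·19838 = 40836 + 90746 + 65298 + 177200 + 47885 + 119028 = 540993
Weight total: 1 + 2 + 3 + 4 + 5 + 6 = 21
WMA = 540993 / 21 = 25761.57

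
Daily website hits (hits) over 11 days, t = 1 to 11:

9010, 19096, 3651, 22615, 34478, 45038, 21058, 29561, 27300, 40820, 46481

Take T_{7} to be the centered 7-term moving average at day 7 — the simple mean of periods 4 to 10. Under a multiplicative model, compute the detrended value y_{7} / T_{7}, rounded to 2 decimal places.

Trend T_7 = (22615 + 34478 + 45038 + 21058 + 29561 + 27300 + 40820) / 7 = 220870/7 = 31552.8571
Ratio to trend: 21058 / 31552.8571 = 0.67

0.67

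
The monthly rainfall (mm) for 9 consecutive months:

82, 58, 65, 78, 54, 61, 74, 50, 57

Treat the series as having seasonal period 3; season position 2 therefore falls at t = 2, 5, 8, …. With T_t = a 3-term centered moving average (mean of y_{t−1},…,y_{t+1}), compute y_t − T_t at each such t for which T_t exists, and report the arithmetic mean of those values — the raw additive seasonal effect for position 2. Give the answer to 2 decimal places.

Season position 2 occurs at t = 2, 5, 8 (where T_t is defined).
t=2: T_2 = 68.3333; y_2 − T_2 = 58 − 68.3333 = -10.3333
t=5: T_5 = 64.3333; y_5 − T_5 = 54 − 64.3333 = -10.3333
t=8: T_8 = 60.3333; y_8 − T_8 = 50 − 60.3333 = -10.3333
Mean deviation: (-10.3333 + -10.3333 + -10.3333) / 3 = -10.33

-10.33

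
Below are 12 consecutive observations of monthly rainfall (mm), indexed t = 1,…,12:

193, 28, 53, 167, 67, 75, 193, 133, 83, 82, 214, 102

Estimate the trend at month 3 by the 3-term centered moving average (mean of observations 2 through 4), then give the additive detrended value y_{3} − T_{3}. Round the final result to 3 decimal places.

Trend T_3 = (28 + 53 + 167) / 3 = 248/3 = 82.66667
Detrended value: 53 − 82.66667 = -29.667

-29.667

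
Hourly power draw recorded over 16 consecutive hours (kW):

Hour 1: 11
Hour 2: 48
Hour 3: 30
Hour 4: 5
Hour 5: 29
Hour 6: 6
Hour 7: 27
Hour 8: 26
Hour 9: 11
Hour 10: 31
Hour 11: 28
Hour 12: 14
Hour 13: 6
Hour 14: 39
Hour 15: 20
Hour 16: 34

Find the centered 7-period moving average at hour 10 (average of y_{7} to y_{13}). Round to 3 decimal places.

20.429

Sum of periods 7–13: 27 + 26 + 11 + 31 + 28 + 14 + 6 = 143
Divide by 7: 143 / 7 = 20.429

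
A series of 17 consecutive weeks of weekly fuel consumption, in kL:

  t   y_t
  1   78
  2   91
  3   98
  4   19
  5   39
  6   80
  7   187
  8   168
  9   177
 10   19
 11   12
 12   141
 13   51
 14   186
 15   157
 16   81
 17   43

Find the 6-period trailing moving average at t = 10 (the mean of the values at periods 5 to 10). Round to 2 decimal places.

Sum of periods 5–10: 39 + 80 + 187 + 168 + 177 + 19 = 670
Divide by 6: 670 / 6 = 111.67

111.67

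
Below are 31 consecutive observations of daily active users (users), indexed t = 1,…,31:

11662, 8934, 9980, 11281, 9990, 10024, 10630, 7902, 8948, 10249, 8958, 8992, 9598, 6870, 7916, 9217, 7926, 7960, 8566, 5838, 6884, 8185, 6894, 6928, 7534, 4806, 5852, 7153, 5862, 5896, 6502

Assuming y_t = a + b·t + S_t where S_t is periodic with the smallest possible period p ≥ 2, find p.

6

First differences y_{t+1} − y_t: -2728, 1046, 1301, -1291, 34, 606, -2728, 1046, 1301, -1291, 34, 606, -2728, 1046, …
The difference pattern repeats every 6 terms and not for any smaller step, so p = 6.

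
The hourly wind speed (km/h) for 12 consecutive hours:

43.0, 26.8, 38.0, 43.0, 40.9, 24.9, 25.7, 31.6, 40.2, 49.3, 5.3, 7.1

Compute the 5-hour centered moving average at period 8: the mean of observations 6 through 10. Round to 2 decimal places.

Sum of periods 6–10: 24.9 + 25.7 + 31.6 + 40.2 + 49.3 = 171.7
Divide by 5: 171.7 / 5 = 34.34

34.34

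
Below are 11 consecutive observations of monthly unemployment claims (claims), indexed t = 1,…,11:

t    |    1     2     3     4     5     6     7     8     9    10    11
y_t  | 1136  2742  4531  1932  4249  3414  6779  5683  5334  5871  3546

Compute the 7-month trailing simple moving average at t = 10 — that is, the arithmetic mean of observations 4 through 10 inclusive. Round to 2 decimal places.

Sum of periods 4–10: 1932 + 4249 + 3414 + 6779 + 5683 + 5334 + 5871 = 33262
Divide by 7: 33262 / 7 = 4751.71

4751.71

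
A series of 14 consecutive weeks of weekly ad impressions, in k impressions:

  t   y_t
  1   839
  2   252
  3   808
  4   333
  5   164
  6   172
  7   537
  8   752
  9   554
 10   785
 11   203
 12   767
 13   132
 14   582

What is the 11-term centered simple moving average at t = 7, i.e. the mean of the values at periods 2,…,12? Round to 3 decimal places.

Sum of periods 2–12: 252 + 808 + 333 + 164 + 172 + 537 + 752 + 554 + 785 + 203 + 767 = 5327
Divide by 11: 5327 / 11 = 484.273

484.273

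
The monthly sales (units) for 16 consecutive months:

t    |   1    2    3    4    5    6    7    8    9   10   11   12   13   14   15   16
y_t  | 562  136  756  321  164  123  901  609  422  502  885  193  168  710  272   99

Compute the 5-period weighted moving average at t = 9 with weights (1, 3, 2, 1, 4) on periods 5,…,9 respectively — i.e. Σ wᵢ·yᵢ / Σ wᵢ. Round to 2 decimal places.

Weighted sum: 1·164 + 3·123 + 2·901 + 1·609 + 4·422 = 164 + 369 + 1802 + 609 + 1688 = 4632
Weight total: 1 + 3 + 2 + 1 + 4 = 11
WMA = 4632 / 11 = 421.09

421.09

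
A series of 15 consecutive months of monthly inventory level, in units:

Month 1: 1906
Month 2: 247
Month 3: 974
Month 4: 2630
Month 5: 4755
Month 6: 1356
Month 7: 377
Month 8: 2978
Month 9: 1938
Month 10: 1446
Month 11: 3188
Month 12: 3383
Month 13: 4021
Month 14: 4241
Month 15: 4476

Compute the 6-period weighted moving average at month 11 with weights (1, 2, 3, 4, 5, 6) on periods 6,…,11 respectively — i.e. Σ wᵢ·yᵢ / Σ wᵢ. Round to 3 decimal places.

2150.190

Weighted sum: 1·1356 + 2·377 + 3·2978 + 4·1938 + 5·1446 + 6·3188 = 1356 + 754 + 8934 + 7752 + 7230 + 19128 = 45154
Weight total: 1 + 2 + 3 + 4 + 5 + 6 = 21
WMA = 45154 / 21 = 2150.190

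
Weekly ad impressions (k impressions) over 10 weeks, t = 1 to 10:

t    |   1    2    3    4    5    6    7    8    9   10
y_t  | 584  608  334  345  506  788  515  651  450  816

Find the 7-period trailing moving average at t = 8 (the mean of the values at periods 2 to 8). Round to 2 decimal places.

535.29

Sum of periods 2–8: 608 + 334 + 345 + 506 + 788 + 515 + 651 = 3747
Divide by 7: 3747 / 7 = 535.29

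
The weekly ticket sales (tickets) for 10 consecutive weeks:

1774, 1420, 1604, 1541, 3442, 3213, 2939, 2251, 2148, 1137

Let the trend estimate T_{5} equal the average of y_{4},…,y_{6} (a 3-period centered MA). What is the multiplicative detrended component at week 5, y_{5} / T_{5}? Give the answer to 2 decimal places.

1.26

Trend T_5 = (1541 + 3442 + 3213) / 3 = 8196/3 = 2732.0000
Ratio to trend: 3442 / 2732.0000 = 1.26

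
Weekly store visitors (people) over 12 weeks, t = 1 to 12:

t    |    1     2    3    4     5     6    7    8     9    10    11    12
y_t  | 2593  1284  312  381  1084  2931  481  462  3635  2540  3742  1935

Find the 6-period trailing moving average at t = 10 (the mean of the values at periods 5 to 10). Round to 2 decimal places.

Sum of periods 5–10: 1084 + 2931 + 481 + 462 + 3635 + 2540 = 11133
Divide by 6: 11133 / 6 = 1855.50

1855.50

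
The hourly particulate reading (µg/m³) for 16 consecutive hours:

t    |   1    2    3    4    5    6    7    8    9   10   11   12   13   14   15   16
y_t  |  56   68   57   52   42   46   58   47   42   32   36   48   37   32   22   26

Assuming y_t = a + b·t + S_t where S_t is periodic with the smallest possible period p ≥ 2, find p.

First differences y_{t+1} − y_t: 12, -11, -5, -10, 4, 12, -11, -5, -10, 4, 12, -11, …
The difference pattern repeats every 5 terms and not for any smaller step, so p = 5.

5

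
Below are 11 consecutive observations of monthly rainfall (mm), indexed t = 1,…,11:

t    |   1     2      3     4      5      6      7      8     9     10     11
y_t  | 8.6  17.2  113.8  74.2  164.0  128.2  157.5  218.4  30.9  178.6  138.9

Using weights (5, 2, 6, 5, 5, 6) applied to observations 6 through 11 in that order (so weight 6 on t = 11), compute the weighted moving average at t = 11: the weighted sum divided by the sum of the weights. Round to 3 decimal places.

143.010

Weighted sum: 5·128.2 + 2·157.5 + 6·218.4 + 5·30.9 + 5·178.6 + 6·138.9 = 641.0 + 315.0 + 1310.4 + 154.5 + 893.0 + 833.4 = 4147.3
Weight total: 5 + 2 + 6 + 5 + 5 + 6 = 29
WMA = 4147.3 / 29 = 143.010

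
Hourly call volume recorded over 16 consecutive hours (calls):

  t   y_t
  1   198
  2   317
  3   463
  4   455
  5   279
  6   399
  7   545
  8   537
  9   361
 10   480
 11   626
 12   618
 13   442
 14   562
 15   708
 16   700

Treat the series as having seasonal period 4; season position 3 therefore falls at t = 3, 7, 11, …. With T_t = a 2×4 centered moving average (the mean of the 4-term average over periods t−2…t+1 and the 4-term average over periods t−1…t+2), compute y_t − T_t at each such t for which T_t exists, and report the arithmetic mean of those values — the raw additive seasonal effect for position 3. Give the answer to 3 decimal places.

Season position 3 occurs at t = 3, 7, 11 (where T_t is defined).
t=3: T_3 = 368.37500; y_3 − T_3 = 463 − 368.37500 = 94.62500
t=7: T_7 = 450.25000; y_7 − T_7 = 545 − 450.25000 = 94.75000
t=11: T_11 = 531.37500; y_11 − T_11 = 626 − 531.37500 = 94.62500
Mean deviation: (94.62500 + 94.75000 + 94.62500) / 3 = 94.667

94.667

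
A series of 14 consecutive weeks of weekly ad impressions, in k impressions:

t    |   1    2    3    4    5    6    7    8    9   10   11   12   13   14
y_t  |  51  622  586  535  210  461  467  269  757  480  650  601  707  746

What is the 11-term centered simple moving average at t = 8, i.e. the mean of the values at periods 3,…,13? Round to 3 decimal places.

Sum of periods 3–13: 586 + 535 + 210 + 461 + 467 + 269 + 757 + 480 + 650 + 601 + 707 = 5723
Divide by 11: 5723 / 11 = 520.273

520.273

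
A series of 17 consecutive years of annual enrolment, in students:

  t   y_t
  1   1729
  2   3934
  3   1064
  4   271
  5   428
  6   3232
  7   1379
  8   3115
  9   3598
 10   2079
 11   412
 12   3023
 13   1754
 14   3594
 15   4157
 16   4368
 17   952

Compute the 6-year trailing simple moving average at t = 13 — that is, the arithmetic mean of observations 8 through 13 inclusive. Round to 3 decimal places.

Sum of periods 8–13: 3115 + 3598 + 2079 + 412 + 3023 + 1754 = 13981
Divide by 6: 13981 / 6 = 2330.167

2330.167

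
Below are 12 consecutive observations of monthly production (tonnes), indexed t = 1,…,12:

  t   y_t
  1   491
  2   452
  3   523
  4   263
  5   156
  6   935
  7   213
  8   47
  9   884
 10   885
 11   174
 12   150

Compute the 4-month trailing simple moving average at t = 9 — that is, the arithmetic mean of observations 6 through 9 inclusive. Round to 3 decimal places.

519.750

Sum of periods 6–9: 935 + 213 + 47 + 884 = 2079
Divide by 4: 2079 / 4 = 519.750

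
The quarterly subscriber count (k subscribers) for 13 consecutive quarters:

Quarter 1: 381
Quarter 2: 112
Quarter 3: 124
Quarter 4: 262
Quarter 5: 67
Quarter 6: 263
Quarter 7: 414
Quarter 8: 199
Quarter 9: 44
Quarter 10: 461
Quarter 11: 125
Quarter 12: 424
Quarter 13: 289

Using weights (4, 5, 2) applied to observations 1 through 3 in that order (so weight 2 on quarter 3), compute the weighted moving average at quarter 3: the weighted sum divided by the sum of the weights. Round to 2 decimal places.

212.00

Weighted sum: 4·381 + 5·112 + 2·124 = 1524 + 560 + 248 = 2332
Weight total: 4 + 5 + 2 = 11
WMA = 2332 / 11 = 212.00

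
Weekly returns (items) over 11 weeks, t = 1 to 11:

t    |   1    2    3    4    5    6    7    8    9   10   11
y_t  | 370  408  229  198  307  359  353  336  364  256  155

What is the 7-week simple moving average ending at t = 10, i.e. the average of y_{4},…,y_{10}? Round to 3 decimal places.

310.429

Sum of periods 4–10: 198 + 307 + 359 + 353 + 336 + 364 + 256 = 2173
Divide by 7: 2173 / 7 = 310.429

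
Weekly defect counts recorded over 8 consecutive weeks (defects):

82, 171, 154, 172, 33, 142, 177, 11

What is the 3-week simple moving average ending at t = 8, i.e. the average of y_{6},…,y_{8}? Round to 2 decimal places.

110.00

Sum of periods 6–8: 142 + 177 + 11 = 330
Divide by 3: 330 / 3 = 110.00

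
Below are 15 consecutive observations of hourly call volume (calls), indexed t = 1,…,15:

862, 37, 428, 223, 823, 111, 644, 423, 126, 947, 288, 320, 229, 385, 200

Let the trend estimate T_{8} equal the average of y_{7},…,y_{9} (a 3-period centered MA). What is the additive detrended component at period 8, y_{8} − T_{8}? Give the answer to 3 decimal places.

Trend T_8 = (644 + 423 + 126) / 3 = 1193/3 = 397.66667
Detrended value: 423 − 397.66667 = 25.333

25.333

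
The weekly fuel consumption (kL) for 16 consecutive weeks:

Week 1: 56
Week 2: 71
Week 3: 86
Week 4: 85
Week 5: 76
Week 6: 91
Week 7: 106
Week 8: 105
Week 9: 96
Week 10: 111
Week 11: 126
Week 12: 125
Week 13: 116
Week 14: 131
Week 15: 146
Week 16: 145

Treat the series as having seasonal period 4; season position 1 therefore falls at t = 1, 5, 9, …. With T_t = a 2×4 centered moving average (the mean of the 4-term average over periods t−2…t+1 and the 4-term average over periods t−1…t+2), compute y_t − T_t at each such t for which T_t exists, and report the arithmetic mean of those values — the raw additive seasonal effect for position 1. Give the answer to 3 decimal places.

-11.000

Season position 1 occurs at t = 5, 9, 13 (where T_t is defined).
t=5: T_5 = 87.00000; y_5 − T_5 = 76 − 87.00000 = -11.00000
t=9: T_9 = 107.00000; y_9 − T_9 = 96 − 107.00000 = -11.00000
t=13: T_13 = 127.00000; y_13 − T_13 = 116 − 127.00000 = -11.00000
Mean deviation: (-11.00000 + -11.00000 + -11.00000) / 3 = -11.000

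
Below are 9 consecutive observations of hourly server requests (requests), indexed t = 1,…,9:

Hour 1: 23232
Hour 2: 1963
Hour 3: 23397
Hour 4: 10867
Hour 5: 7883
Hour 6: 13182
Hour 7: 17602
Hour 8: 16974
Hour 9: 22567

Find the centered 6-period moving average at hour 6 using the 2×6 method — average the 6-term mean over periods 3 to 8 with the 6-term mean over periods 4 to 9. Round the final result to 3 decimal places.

14915.000

Sum over 3–8: 23397 + 10867 + 7883 + 13182 + 17602 + 16974 = 89905
Sum over 4–9: 10867 + 7883 + 13182 + 17602 + 16974 + 22567 = 89075
CMA at t=6 = (89905 + 89075) / (2·6) = 178980 / 12 = 14915.000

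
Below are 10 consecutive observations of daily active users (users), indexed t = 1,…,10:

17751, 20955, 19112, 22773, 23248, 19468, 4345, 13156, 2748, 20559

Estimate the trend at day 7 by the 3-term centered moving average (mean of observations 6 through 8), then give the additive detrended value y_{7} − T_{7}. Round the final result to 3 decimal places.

Trend T_7 = (19468 + 4345 + 13156) / 3 = 36969/3 = 12323.00000
Detrended value: 4345 − 12323.00000 = -7978.000

-7978.000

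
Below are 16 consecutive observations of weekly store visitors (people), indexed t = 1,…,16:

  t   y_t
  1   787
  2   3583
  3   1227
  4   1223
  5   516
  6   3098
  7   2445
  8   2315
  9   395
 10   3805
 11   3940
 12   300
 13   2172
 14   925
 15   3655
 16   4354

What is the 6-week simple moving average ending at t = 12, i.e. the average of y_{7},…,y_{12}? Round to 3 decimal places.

2200.000

Sum of periods 7–12: 2445 + 2315 + 395 + 3805 + 3940 + 300 = 13200
Divide by 6: 13200 / 6 = 2200.000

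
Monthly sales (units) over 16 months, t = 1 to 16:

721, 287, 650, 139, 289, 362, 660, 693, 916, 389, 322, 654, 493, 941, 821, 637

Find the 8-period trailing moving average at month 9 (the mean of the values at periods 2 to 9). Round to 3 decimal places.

Sum of periods 2–9: 287 + 650 + 139 + 289 + 362 + 660 + 693 + 916 = 3996
Divide by 8: 3996 / 8 = 499.500

499.500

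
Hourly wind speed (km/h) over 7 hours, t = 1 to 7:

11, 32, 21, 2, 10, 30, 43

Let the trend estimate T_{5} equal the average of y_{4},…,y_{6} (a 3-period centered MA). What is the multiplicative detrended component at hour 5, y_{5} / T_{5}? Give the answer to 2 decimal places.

0.71

Trend T_5 = (2 + 10 + 30) / 3 = 42/3 = 14.0000
Ratio to trend: 10 / 14.0000 = 0.71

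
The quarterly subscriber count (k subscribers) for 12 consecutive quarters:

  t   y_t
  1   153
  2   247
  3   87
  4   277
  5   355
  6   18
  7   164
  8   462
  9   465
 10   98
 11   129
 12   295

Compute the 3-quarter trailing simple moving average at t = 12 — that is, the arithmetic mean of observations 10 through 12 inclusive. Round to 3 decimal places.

Sum of periods 10–12: 98 + 129 + 295 = 522
Divide by 3: 522 / 3 = 174.000

174.000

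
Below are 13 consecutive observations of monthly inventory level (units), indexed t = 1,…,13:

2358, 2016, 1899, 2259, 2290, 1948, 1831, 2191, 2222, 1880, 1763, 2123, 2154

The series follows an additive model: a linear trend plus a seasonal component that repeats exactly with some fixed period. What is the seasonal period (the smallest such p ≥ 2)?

4

First differences y_{t+1} − y_t: -342, -117, 360, 31, -342, -117, 360, 31, -342, -117, …
The difference pattern repeats every 4 terms and not for any smaller step, so p = 4.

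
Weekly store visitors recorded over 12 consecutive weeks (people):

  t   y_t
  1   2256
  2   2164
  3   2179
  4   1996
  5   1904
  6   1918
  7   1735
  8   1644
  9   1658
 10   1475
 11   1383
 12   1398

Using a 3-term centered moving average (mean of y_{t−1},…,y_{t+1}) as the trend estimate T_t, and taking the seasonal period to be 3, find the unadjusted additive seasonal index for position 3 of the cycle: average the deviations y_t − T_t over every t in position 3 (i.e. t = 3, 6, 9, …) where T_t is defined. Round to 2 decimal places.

Season position 3 occurs at t = 3, 6, 9 (where T_t is defined).
t=3: T_3 = 2113.0000; y_3 − T_3 = 2179 − 2113.0000 = 66.0000
t=6: T_6 = 1852.3333; y_6 − T_6 = 1918 − 1852.3333 = 65.6667
t=9: T_9 = 1592.3333; y_9 − T_9 = 1658 − 1592.3333 = 65.6667
Mean deviation: (66.0000 + 65.6667 + 65.6667) / 3 = 65.78

65.78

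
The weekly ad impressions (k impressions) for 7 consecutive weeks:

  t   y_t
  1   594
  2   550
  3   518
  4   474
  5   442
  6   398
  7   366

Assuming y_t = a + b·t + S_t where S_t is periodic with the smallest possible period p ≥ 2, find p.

First differences y_{t+1} − y_t: -44, -32, -44, -32, -44, -32, …
The difference pattern repeats every 2 terms and not for any smaller step, so p = 2.

2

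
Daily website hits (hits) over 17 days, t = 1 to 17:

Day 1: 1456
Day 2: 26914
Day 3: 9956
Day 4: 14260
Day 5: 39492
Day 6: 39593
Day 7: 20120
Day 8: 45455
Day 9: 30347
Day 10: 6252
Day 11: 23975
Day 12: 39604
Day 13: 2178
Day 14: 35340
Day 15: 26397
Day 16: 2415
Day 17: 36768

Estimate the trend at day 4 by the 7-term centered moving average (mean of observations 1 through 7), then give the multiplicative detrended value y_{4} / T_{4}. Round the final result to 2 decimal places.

Trend T_4 = (1456 + 26914 + 9956 + 14260 + 39492 + 39593 + 20120) / 7 = 151791/7 = 21684.4286
Ratio to trend: 14260 / 21684.4286 = 0.66

0.66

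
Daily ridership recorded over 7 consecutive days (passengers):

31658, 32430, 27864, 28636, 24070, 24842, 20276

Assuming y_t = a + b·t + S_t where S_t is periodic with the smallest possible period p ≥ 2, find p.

2

First differences y_{t+1} − y_t: 772, -4566, 772, -4566, 772, -4566, …
The difference pattern repeats every 2 terms and not for any smaller step, so p = 2.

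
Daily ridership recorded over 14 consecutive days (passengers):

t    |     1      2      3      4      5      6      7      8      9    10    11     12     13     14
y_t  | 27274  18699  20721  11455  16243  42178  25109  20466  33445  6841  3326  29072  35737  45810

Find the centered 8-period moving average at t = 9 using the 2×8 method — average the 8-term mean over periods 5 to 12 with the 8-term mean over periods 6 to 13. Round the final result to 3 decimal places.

23303.375

Sum over 5–12: 16243 + 42178 + 25109 + 20466 + 33445 + 6841 + 3326 + 29072 = 176680
Sum over 6–13: 42178 + 25109 + 20466 + 33445 + 6841 + 3326 + 29072 + 35737 = 196174
CMA at t=9 = (176680 + 196174) / (2·8) = 372854 / 16 = 23303.375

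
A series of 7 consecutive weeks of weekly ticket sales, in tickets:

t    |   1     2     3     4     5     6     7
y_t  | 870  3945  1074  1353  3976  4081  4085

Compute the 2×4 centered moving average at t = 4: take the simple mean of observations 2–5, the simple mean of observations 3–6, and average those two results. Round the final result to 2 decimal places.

2604.00

Sum over 2–5: 3945 + 1074 + 1353 + 3976 = 10348
Sum over 3–6: 1074 + 1353 + 3976 + 4081 = 10484
CMA at t=4 = (10348 + 10484) / (2·4) = 20832 / 8 = 2604.00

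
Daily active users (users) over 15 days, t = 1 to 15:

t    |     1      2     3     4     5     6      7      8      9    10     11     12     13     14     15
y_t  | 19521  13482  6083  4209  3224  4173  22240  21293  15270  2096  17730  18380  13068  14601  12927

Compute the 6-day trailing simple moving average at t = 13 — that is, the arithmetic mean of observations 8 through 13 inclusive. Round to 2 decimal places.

Sum of periods 8–13: 21293 + 15270 + 2096 + 17730 + 18380 + 13068 = 87837
Divide by 6: 87837 / 6 = 14639.50

14639.50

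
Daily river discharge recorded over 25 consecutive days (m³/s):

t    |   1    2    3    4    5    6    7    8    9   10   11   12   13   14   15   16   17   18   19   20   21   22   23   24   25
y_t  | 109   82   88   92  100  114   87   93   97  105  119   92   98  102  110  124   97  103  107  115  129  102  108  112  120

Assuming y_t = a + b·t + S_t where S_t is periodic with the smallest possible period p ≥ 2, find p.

First differences y_{t+1} − y_t: -27, 6, 4, 8, 14, -27, 6, 4, 8, 14, -27, 6, …
The difference pattern repeats every 5 terms and not for any smaller step, so p = 5.

5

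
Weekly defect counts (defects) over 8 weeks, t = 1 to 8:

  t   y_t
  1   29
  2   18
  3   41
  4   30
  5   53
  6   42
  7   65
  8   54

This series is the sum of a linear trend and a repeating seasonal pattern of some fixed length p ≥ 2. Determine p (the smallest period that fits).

First differences y_{t+1} − y_t: -11, 23, -11, 23, -11, 23, …
The difference pattern repeats every 2 terms and not for any smaller step, so p = 2.

2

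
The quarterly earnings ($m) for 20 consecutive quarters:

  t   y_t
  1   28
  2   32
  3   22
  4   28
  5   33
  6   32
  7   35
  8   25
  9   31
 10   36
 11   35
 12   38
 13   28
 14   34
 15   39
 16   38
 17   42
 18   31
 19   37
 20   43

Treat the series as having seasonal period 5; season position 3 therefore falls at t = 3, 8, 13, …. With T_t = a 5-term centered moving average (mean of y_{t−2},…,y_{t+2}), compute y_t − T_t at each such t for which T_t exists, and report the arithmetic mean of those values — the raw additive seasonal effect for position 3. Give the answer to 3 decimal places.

Season position 3 occurs at t = 3, 8, 13, 18 (where T_t is defined).
t=3: T_3 = 28.60000; y_3 − T_3 = 22 − 28.60000 = -6.60000
t=8: T_8 = 31.80000; y_8 − T_8 = 25 − 31.80000 = -6.80000
t=13: T_13 = 34.80000; y_13 − T_13 = 28 − 34.80000 = -6.80000
t=18: T_18 = 38.20000; y_18 − T_18 = 31 − 38.20000 = -7.20000
Mean deviation: (-6.60000 + -6.80000 + -6.80000 + -7.20000) / 4 = -6.850

-6.850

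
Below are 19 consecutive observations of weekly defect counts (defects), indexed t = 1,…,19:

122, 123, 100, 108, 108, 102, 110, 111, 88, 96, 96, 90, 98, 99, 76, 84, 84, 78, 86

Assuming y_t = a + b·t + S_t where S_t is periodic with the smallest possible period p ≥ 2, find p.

6

First differences y_{t+1} − y_t: 1, -23, 8, 0, -6, 8, 1, -23, 8, 0, -6, 8, 1, -23, …
The difference pattern repeats every 6 terms and not for any smaller step, so p = 6.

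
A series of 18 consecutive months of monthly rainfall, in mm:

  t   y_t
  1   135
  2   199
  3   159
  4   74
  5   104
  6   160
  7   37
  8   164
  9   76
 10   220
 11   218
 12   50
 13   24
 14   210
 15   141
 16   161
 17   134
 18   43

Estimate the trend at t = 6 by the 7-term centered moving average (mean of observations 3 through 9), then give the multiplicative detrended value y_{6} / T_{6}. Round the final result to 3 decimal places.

Trend T_6 = (159 + 74 + 104 + 160 + 37 + 164 + 76) / 7 = 774/7 = 110.57143
Ratio to trend: 160 / 110.57143 = 1.447

1.447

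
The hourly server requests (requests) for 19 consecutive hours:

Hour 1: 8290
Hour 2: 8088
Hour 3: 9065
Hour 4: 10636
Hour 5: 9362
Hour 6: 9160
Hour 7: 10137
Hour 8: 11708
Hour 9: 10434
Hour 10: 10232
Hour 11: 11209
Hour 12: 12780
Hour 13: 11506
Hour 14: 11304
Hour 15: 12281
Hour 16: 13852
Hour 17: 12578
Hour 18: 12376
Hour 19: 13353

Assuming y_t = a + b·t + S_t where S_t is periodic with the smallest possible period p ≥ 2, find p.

4

First differences y_{t+1} − y_t: -202, 977, 1571, -1274, -202, 977, 1571, -1274, -202, 977, …
The difference pattern repeats every 4 terms and not for any smaller step, so p = 4.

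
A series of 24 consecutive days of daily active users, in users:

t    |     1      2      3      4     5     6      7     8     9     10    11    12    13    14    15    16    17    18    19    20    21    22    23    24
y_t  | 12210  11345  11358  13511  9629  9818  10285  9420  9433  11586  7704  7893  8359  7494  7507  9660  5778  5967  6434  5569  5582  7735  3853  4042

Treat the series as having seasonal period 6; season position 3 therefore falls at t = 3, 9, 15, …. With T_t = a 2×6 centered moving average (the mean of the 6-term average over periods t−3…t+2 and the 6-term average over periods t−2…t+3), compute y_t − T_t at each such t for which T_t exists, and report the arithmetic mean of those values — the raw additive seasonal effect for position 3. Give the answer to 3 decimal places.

-114.278

Season position 3 occurs at t = 9, 15, 21 (where T_t is defined).
t=9: T_9 = 9547.25000; y_9 − T_9 = 9433 − 9547.25000 = -114.25000
t=15: T_15 = 7621.33333; y_15 − T_15 = 7507 − 7621.33333 = -114.33333
t=21: T_21 = 5696.25000; y_21 − T_21 = 5582 − 5696.25000 = -114.25000
Mean deviation: (-114.25000 + -114.33333 + -114.25000) / 3 = -114.278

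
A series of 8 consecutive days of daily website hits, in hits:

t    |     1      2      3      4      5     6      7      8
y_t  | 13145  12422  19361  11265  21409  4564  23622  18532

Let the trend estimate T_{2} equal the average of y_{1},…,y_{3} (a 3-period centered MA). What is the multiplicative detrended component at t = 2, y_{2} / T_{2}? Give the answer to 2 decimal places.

0.83

Trend T_2 = (13145 + 12422 + 19361) / 3 = 44928/3 = 14976.0000
Ratio to trend: 12422 / 14976.0000 = 0.83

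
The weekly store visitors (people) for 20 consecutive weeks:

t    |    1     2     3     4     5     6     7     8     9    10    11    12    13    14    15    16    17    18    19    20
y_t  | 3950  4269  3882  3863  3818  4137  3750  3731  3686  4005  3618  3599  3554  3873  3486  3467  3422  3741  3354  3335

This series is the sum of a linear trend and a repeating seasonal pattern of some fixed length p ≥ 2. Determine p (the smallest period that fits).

First differences y_{t+1} − y_t: 319, -387, -19, -45, 319, -387, -19, -45, 319, -387, …
The difference pattern repeats every 4 terms and not for any smaller step, so p = 4.

4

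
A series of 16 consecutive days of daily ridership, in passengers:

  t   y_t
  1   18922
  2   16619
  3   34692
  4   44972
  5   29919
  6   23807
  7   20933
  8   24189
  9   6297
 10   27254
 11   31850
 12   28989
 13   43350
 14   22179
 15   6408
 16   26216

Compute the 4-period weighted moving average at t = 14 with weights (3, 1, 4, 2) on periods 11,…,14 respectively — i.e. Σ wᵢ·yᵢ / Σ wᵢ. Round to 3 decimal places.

34229.700

Weighted sum: 3·31850 + 1·28989 + 4·43350 + 2·22179 = 95550 + 28989 + 173400 + 44358 = 342297
Weight total: 3 + 1 + 4 + 2 = 10
WMA = 342297 / 10 = 34229.700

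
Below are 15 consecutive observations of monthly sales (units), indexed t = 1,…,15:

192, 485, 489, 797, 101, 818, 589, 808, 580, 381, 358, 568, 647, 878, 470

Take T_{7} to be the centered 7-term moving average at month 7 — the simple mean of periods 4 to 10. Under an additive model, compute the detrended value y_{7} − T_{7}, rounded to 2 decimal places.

Trend T_7 = (797 + 101 + 818 + 589 + 808 + 580 + 381) / 7 = 4074/7 = 582.0000
Detrended value: 589 − 582.0000 = 7.00

7.00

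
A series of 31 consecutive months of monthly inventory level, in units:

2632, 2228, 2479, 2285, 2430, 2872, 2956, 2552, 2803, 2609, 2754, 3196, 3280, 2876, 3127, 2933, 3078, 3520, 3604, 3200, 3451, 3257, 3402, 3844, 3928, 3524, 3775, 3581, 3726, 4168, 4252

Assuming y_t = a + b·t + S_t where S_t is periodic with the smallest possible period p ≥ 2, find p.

First differences y_{t+1} − y_t: -404, 251, -194, 145, 442, 84, -404, 251, -194, 145, 442, 84, -404, 251, …
The difference pattern repeats every 6 terms and not for any smaller step, so p = 6.

6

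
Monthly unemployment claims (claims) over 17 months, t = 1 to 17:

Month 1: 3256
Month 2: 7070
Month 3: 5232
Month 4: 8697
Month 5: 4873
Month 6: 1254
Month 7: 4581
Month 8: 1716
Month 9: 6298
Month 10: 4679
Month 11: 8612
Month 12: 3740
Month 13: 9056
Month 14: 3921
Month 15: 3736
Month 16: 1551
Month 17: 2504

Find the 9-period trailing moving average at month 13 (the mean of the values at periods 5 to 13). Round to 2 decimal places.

4978.78

Sum of periods 5–13: 4873 + 1254 + 4581 + 1716 + 6298 + 4679 + 8612 + 3740 + 9056 = 44809
Divide by 9: 44809 / 9 = 4978.78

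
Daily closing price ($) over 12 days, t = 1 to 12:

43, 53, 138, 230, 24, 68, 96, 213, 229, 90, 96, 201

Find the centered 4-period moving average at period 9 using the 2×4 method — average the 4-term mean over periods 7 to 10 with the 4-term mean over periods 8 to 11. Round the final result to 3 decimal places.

Sum over 7–10: 96 + 213 + 229 + 90 = 628
Sum over 8–11: 213 + 229 + 90 + 96 = 628
CMA at t=9 = (628 + 628) / (2·4) = 1256 / 8 = 157.000

157.000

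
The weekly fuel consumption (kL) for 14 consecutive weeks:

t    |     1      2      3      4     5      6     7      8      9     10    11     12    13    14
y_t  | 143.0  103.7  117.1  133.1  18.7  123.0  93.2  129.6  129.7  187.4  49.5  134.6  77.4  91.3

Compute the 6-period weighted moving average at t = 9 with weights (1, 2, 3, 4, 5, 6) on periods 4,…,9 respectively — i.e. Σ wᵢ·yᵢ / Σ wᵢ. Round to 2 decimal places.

Weighted sum: 1·133.1 + 2·18.7 + 3·123.0 + 4·93.2 + 5·129.6 + 6·129.7 = 133.1 + 37.4 + 369.0 + 372.8 + 648.0 + 778.2 = 2338.5
Weight total: 1 + 2 + 3 + 4 + 5 + 6 = 21
WMA = 2338.5 / 21 = 111.36

111.36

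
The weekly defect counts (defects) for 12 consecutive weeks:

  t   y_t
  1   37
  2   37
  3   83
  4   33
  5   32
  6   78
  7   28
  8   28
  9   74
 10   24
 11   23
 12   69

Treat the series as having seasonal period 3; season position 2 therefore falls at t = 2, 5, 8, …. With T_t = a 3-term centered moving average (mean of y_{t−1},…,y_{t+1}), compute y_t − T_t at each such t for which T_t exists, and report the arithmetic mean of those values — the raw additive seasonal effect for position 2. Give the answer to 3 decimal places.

Season position 2 occurs at t = 2, 5, 8, 11 (where T_t is defined).
t=2: T_2 = 52.33333; y_2 − T_2 = 37 − 52.33333 = -15.33333
t=5: T_5 = 47.66667; y_5 − T_5 = 32 − 47.66667 = -15.66667
t=8: T_8 = 43.33333; y_8 − T_8 = 28 − 43.33333 = -15.33333
t=11: T_11 = 38.66667; y_11 − T_11 = 23 − 38.66667 = -15.66667
Mean deviation: (-15.33333 + -15.66667 + -15.33333 + -15.66667) / 4 = -15.500

-15.500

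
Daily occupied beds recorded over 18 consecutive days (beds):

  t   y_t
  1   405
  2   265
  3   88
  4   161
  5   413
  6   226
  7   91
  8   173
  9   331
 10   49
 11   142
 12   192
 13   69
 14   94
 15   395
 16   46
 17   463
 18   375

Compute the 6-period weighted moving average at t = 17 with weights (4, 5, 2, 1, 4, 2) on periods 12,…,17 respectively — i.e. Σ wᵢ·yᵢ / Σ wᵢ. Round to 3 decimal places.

Weighted sum: 4·192 + 5·69 + 2·94 + 1·395 + 4·46 + 2·463 = 768 + 345 + 188 + 395 + 184 + 926 = 2806
Weight total: 4 + 5 + 2 + 1 + 4 + 2 = 18
WMA = 2806 / 18 = 155.889

155.889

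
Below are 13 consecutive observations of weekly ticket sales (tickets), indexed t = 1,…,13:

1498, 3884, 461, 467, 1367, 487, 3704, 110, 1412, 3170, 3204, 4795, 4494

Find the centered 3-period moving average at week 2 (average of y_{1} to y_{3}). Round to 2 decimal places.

Sum of periods 1–3: 1498 + 3884 + 461 = 5843
Divide by 3: 5843 / 3 = 1947.67

1947.67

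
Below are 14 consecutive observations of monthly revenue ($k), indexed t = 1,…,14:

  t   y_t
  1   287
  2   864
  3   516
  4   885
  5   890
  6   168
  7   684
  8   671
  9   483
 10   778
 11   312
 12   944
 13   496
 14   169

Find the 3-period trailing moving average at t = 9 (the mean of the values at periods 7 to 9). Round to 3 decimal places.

612.667

Sum of periods 7–9: 684 + 671 + 483 = 1838
Divide by 3: 1838 / 3 = 612.667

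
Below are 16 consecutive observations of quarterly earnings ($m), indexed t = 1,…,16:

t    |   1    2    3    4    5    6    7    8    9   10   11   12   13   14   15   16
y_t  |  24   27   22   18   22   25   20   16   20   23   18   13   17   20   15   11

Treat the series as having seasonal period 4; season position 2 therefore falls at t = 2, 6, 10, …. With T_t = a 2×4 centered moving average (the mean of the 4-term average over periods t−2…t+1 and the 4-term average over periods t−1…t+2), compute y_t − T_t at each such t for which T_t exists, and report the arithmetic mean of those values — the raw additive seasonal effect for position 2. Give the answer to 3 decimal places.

4.042

Season position 2 occurs at t = 6, 10, 14 (where T_t is defined).
t=6: T_6 = 21.00000; y_6 − T_6 = 25 − 21.00000 = 4.00000
t=10: T_10 = 18.87500; y_10 − T_10 = 23 − 18.87500 = 4.12500
t=14: T_14 = 16.00000; y_14 − T_14 = 20 − 16.00000 = 4.00000
Mean deviation: (4.00000 + 4.12500 + 4.00000) / 3 = 4.042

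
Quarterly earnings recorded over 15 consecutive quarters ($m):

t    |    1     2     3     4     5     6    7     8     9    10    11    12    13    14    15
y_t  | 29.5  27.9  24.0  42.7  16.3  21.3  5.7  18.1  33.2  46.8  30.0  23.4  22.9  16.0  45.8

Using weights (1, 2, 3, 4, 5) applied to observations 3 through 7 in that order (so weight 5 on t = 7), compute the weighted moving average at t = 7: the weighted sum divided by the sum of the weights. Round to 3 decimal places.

Weighted sum: 1·24.0 + 2·42.7 + 3·16.3 + 4·21.3 + 5·5.7 = 24.0 + 85.4 + 48.9 + 85.2 + 28.5 = 272.0
Weight total: 1 + 2 + 3 + 4 + 5 = 15
WMA = 272.0 / 15 = 18.133

18.133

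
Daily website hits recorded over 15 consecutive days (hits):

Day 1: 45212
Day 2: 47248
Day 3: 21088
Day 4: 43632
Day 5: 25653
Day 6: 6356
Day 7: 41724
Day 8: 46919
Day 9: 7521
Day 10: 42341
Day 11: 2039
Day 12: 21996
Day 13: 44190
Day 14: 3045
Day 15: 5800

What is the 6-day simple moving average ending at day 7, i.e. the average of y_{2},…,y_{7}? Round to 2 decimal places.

30950.17

Sum of periods 2–7: 47248 + 21088 + 43632 + 25653 + 6356 + 41724 = 185701
Divide by 6: 185701 / 6 = 30950.17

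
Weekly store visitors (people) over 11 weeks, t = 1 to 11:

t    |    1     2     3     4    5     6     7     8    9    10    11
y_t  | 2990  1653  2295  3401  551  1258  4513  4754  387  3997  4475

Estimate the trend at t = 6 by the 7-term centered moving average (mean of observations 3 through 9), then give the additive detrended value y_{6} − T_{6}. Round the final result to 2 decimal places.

Trend T_6 = (2295 + 3401 + 551 + 1258 + 4513 + 4754 + 387) / 7 = 17159/7 = 2451.2857
Detrended value: 1258 − 2451.2857 = -1193.29

-1193.29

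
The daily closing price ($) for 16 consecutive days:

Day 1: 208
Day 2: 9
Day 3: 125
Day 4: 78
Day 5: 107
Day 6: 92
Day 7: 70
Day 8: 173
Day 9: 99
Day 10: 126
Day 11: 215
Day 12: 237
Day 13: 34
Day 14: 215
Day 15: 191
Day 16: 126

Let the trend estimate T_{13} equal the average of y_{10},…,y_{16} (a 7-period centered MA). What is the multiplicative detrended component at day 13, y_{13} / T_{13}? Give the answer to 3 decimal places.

0.208

Trend T_13 = (126 + 215 + 237 + 34 + 215 + 191 + 126) / 7 = 1144/7 = 163.42857
Ratio to trend: 34 / 163.42857 = 0.208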